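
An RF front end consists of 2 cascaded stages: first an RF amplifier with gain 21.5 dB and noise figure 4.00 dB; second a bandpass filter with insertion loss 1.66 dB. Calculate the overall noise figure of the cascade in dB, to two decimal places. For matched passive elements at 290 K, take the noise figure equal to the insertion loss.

4.01 dB

Convert to linear (a loss of L dB is a gain of −L dB): F_i = 10^(NF_i/10), G_i = 10^(G_i,dB/10)
  Stage 1: F_1 = 10^(4.00/10) = 2.512, G_1 = 10^(21.5/10) = 141.3
  Stage 2: F_2 = 10^(1.66/10) = 1.466, G_2 = 10^(−1.66/10) = 0.6823
Friis cascade:
  F = 2.512 + (1.466 − 1)/141.3 = 2.515
NF = 10 log₁₀(2.515) = 4.01 dB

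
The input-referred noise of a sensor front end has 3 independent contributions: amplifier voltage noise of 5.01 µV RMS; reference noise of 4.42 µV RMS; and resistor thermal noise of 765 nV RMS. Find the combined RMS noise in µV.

Uncorrelated sources add in power (mean-square): V_tot = √(ΣV_i²)
V_tot = √[(5.01×10⁻⁶)² + (4.42×10⁻⁶)² + (7.65×10⁻⁷)²] = 6.72×10⁻⁶ V = 6.72 µV

6.72 µV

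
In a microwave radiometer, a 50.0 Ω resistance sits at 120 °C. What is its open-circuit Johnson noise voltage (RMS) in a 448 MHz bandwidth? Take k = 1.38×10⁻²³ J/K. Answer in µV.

22.0 µV

T = 120 °C + 273.15 = 393.15 K
V_n = √(4kTRB)
4kTRB = 4 × 1.38×10⁻²³ × 393.15 × 5.00×10¹ × 4.48×10⁸ = 4.86×10⁻¹⁰ V²
V_n = √(4.86×10⁻¹⁰) = 2.20×10⁻⁵ V = 22.0 µV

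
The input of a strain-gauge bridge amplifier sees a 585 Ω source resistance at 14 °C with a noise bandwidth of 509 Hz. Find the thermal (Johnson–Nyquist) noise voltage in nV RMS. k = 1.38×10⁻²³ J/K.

T = 14 °C + 273.15 = 287.15 K
V_n = √(4kTRB)
4kTRB = 4 × 1.38×10⁻²³ × 287.15 × 5.85×10² × 5.09×10² = 4.72×10⁻¹⁵ V²
V_n = √(4.72×10⁻¹⁵) = 6.87×10⁻⁸ V = 68.7 nV

68.7 nV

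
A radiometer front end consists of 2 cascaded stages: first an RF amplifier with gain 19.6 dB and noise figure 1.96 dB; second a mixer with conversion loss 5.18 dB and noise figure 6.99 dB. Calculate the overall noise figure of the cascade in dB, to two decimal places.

Convert to linear (a loss of L dB is a gain of −L dB): F_i = 10^(NF_i/10), G_i = 10^(G_i,dB/10)
  Stage 1: F_1 = 10^(1.96/10) = 1.570, G_1 = 10^(19.6/10) = 91.20
  Stage 2: F_2 = 10^(6.99/10) = 5.000, G_2 = 10^(−5.18/10) = 0.3034
Friis cascade:
  F = 1.570 + (5.000 − 1)/91.20 = 1.614
NF = 10 log₁₀(1.614) = 2.08 dB

2.08 dB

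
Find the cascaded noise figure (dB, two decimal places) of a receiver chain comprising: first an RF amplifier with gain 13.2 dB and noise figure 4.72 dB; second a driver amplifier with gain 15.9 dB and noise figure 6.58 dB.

4.96 dB

Convert to linear (a loss of L dB is a gain of −L dB): F_i = 10^(NF_i/10), G_i = 10^(G_i,dB/10)
  Stage 1: F_1 = 10^(4.72/10) = 2.965, G_1 = 10^(13.2/10) = 20.89
  Stage 2: F_2 = 10^(6.58/10) = 4.550, G_2 = 10^(15.9/10) = 38.90
Friis cascade:
  F = 2.965 + (4.550 − 1)/20.89 = 3.135
NF = 10 log₁₀(3.135) = 4.96 dB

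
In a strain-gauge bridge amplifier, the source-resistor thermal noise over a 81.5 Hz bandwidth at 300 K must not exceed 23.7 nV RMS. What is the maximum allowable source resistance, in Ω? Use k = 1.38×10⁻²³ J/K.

Johnson–Nyquist: V_n = √(4kTRB) ⇒ R = V_n² / (4kTB)
4kTB = 4 × 1.38×10⁻²³ × 300 × 8.15×10¹ = 1.35×10⁻¹⁸
R = (2.37×10⁻⁸)² / 1.35×10⁻¹⁸ = 4.16×10² Ω = 416 Ω

416 Ω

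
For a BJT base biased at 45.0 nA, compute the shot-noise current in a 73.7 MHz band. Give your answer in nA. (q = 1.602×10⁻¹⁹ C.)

1.03 nA

I_n = √(2qI·B)
2qI·B = 2 × 1.602×10⁻¹⁹ × 4.50×10⁻⁸ × 7.37×10⁷ = 1.06×10⁻¹⁸ A²
I_n = √(1.06×10⁻¹⁸) = 1.03×10⁻⁹ A = 1.03 nA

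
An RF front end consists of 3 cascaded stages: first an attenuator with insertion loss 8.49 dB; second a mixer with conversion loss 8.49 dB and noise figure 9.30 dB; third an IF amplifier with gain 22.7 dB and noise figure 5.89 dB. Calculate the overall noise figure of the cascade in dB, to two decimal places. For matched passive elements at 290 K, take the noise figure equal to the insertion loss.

23.09 dB

Convert to linear (a loss of L dB is a gain of −L dB): F_i = 10^(NF_i/10), G_i = 10^(G_i,dB/10)
  Stage 1: F_1 = 10^(8.49/10) = 7.063, G_1 = 10^(−8.49/10) = 0.1416
  Stage 2: F_2 = 10^(9.30/10) = 8.511, G_2 = 10^(−8.49/10) = 0.1416
  Stage 3: F_3 = 10^(5.89/10) = 3.882, G_3 = 10^(22.7/10) = 186.2
Friis cascade:
  F = 7.063 + (8.511 − 1)/0.1416 + (3.882 − 1)/0.02004 = 203.9
NF = 10 log₁₀(203.9) = 23.09 dB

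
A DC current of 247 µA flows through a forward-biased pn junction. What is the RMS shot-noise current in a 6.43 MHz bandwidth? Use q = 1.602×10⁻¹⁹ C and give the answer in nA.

I_n = √(2qI·B)
2qI·B = 2 × 1.602×10⁻¹⁹ × 2.47×10⁻⁴ × 6.43×10⁶ = 5.09×10⁻¹⁶ A²
I_n = √(5.09×10⁻¹⁶) = 2.26×10⁻⁸ A = 22.6 nA

22.6 nA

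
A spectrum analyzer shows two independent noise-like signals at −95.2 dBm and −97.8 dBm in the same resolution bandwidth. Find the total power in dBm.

Convert to linear, add, convert back:
P₁ = 3.02×10⁻¹³ W, P₂ = 1.66×10⁻¹³ W
P_tot = 4.68×10⁻¹³ W → 10 log₁₀(P_tot / 10⁻³) = −93.3 dBm

−93.3 dBm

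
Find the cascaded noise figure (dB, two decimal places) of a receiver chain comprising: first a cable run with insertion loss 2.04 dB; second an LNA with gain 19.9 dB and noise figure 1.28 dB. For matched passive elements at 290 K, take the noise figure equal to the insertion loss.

Convert to linear (a loss of L dB is a gain of −L dB): F_i = 10^(NF_i/10), G_i = 10^(G_i,dB/10)
  Stage 1: F_1 = 10^(2.04/10) = 1.600, G_1 = 10^(−2.04/10) = 0.6252
  Stage 2: F_2 = 10^(1.28/10) = 1.343, G_2 = 10^(19.9/10) = 97.72
Friis cascade:
  F = 1.600 + (1.343 − 1)/0.6252 = 2.148
NF = 10 log₁₀(2.148) = 3.32 dB

3.32 dB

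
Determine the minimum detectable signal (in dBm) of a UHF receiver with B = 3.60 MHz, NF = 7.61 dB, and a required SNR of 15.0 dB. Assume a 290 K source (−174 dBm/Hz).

−85.8 dBm

Sensitivity = −174 + 10 log₁₀(B) + NF + SNR_min
= −174 + 65.56 + 7.61 + 15.0
= −85.83 dBm → −85.8 dBm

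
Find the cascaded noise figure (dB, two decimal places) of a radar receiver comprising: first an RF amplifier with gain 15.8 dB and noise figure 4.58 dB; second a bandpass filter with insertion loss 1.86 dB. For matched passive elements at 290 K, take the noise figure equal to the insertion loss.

4.60 dB

Convert to linear (a loss of L dB is a gain of −L dB): F_i = 10^(NF_i/10), G_i = 10^(G_i,dB/10)
  Stage 1: F_1 = 10^(4.58/10) = 2.871, G_1 = 10^(15.8/10) = 38.02
  Stage 2: F_2 = 10^(1.86/10) = 1.535, G_2 = 10^(−1.86/10) = 0.6516
Friis cascade:
  F = 2.871 + (1.535 − 1)/38.02 = 2.885
NF = 10 log₁₀(2.885) = 4.60 dB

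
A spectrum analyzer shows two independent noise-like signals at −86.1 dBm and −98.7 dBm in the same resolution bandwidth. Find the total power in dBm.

−85.9 dBm

Convert to linear, add, convert back:
P₁ = 2.45×10⁻¹² W, P₂ = 1.35×10⁻¹³ W
P_tot = 2.59×10⁻¹² W → 10 log₁₀(P_tot / 10⁻³) = −85.9 dBm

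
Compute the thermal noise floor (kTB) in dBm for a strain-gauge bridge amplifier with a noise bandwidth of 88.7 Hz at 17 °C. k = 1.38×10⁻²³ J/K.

T = 17 °C + 273.15 = 290.15 K
P_n = kTB = 1.38×10⁻²³ × 290.15 × 8.87×10¹ = 3.55×10⁻¹⁹ W
In dBm: 10 log₁₀(3.55×10⁻¹⁹ / 10⁻³) = −154.5 dBm

−154.5 dBm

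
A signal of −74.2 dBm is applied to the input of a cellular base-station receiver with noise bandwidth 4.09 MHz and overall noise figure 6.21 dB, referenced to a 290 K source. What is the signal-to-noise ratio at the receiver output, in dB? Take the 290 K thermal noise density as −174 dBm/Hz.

27.5 dB

Noise floor: N = −174 + 10 log₁₀(B) + NF
10 log₁₀(4.09×10⁶) = 66.12 dB
N = −174 + 66.12 + 6.21 = −101.67 dBm
SNR = P_sig − N = −74.2 − (−101.67) = 27.47 dB → 27.5 dB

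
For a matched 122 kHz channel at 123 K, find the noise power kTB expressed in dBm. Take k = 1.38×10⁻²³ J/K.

P_n = kTB = 1.38×10⁻²³ × 123 × 1.22×10⁵ = 2.07×10⁻¹⁶ W
In dBm: 10 log₁₀(2.07×10⁻¹⁶ / 10⁻³) = −126.8 dBm

−126.8 dBm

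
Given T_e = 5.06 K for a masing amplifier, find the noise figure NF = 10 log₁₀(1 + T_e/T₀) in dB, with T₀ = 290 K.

0.075 dB

F = 1 + T_e/T₀ = 1 + 5.06/290 = 1.01745
NF = 10 log₁₀(1.01745) = 0.075 dB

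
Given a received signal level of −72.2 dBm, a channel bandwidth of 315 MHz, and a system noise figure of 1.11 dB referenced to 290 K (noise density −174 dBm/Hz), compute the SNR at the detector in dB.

15.7 dB

Noise floor: N = −174 + 10 log₁₀(B) + NF
10 log₁₀(3.15×10⁸) = 84.98 dB
N = −174 + 84.98 + 1.11 = −87.91 dBm
SNR = P_sig − N = −72.2 − (−87.91) = 15.71 dB → 15.7 dB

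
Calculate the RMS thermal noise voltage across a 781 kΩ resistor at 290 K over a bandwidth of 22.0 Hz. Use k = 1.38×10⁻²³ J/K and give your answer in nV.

524 nV

V_n = √(4kTRB)
4kTRB = 4 × 1.38×10⁻²³ × 290 × 7.81×10⁵ × 2.20×10¹ = 2.75×10⁻¹³ V²
V_n = √(2.75×10⁻¹³) = 5.24×10⁻⁷ V = 524 nV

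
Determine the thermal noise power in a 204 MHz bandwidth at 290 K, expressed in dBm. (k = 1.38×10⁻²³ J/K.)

−90.9 dBm

P_n = kTB = 1.38×10⁻²³ × 290 × 2.04×10⁸ = 8.16×10⁻¹³ W
In dBm: 10 log₁₀(8.16×10⁻¹³ / 10⁻³) = −90.9 dBm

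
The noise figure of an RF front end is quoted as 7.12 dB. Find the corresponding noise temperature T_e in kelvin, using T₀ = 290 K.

F = 10^(7.12/10) = 5.15229
T_e = (F − 1)·T₀ = (5.15229 − 1) × 290 = 1204 K

1204 K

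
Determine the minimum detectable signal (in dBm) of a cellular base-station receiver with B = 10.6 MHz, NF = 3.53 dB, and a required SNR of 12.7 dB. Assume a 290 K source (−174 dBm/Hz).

Sensitivity = −174 + 10 log₁₀(B) + NF + SNR_min
= −174 + 70.25 + 3.53 + 12.7
= −87.52 dBm → −87.5 dBm

−87.5 dBm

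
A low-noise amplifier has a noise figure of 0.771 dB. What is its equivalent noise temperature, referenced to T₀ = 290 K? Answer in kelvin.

F = 10^(0.771/10) = 1.19426
T_e = (F − 1)·T₀ = (1.19426 − 1) × 290 = 56.3 K

56.3 K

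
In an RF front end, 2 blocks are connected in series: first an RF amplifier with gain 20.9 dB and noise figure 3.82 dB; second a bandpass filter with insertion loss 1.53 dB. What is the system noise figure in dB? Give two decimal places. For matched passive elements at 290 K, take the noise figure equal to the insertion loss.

Convert to linear (a loss of L dB is a gain of −L dB): F_i = 10^(NF_i/10), G_i = 10^(G_i,dB/10)
  Stage 1: F_1 = 10^(3.82/10) = 2.410, G_1 = 10^(20.9/10) = 123.0
  Stage 2: F_2 = 10^(1.53/10) = 1.422, G_2 = 10^(−1.53/10) = 0.7031
Friis cascade:
  F = 2.410 + (1.422 − 1)/123.0 = 2.413
NF = 10 log₁₀(2.413) = 3.83 dB

3.83 dB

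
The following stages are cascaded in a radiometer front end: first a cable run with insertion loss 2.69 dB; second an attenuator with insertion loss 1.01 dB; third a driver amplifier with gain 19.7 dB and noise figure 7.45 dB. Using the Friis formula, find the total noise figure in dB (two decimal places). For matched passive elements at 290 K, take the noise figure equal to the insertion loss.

Convert to linear (a loss of L dB is a gain of −L dB): F_i = 10^(NF_i/10), G_i = 10^(G_i,dB/10)
  Stage 1: F_1 = 10^(2.69/10) = 1.858, G_1 = 10^(−2.69/10) = 0.5383
  Stage 2: F_2 = 10^(1.01/10) = 1.262, G_2 = 10^(−1.01/10) = 0.7925
  Stage 3: F_3 = 10^(7.45/10) = 5.559, G_3 = 10^(19.7/10) = 93.33
Friis cascade:
  F = 1.858 + (1.262 − 1)/0.5383 + (5.559 − 1)/0.4266 = 13.03
NF = 10 log₁₀(13.03) = 11.15 dB

11.15 dB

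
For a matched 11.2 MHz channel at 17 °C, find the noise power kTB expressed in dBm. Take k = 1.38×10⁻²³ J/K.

T = 17 °C + 273.15 = 290.15 K
P_n = kTB = 1.38×10⁻²³ × 290.15 × 1.12×10⁷ = 4.48×10⁻¹⁴ W
In dBm: 10 log₁₀(4.48×10⁻¹⁴ / 10⁻³) = −103.5 dBm

−103.5 dBm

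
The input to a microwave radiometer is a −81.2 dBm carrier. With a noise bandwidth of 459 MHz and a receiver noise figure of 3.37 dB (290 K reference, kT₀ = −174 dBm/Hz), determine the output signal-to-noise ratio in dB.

2.8 dB

Noise floor: N = −174 + 10 log₁₀(B) + NF
10 log₁₀(4.59×10⁸) = 86.62 dB
N = −174 + 86.62 + 3.37 = −84.01 dBm
SNR = P_sig − N = −81.2 − (−84.01) = 2.81 dB → 2.8 dB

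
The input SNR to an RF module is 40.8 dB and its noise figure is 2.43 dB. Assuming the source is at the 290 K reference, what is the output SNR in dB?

By definition F = SNR_in/SNR_out, so in dB: SNR_out = SNR_in − NF
SNR_out = 40.8 − 2.43 = 38.37 dB

38.37 dB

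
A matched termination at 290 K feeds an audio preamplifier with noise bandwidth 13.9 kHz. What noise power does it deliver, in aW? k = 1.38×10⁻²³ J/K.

55.6 aW

P_n = kTB = 1.38×10⁻²³ × 290 × 1.39×10⁴ = 5.56×10⁻¹⁷ W = 55.6 aW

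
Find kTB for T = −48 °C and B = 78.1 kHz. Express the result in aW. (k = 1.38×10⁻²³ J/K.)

T = −48 °C + 273.15 = 225.15 K
P_n = kTB = 1.38×10⁻²³ × 225.15 × 7.81×10⁴ = 2.43×10⁻¹⁶ W = 243 aW

243 aW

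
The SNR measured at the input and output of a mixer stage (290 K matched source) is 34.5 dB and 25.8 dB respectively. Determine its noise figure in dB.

NF (dB) = SNR_in(dB) − SNR_out(dB) when the source is at T₀
NF = 34.5 − 25.8 = 8.7 dB

8.7 dB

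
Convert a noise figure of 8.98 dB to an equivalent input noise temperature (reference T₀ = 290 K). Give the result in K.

2003 K

F = 10^(8.98/10) = 7.90679
T_e = (F − 1)·T₀ = (7.90679 − 1) × 290 = 2003 K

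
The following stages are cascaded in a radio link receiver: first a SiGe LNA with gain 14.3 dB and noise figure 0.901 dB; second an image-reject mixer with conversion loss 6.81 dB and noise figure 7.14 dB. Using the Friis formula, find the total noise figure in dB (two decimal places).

Convert to linear (a loss of L dB is a gain of −L dB): F_i = 10^(NF_i/10), G_i = 10^(G_i,dB/10)
  Stage 1: F_1 = 10^(0.901/10) = 1.231, G_1 = 10^(14.3/10) = 26.92
  Stage 2: F_2 = 10^(7.14/10) = 5.176, G_2 = 10^(−6.81/10) = 0.2084
Friis cascade:
  F = 1.231 + (5.176 − 1)/26.92 = 1.386
NF = 10 log₁₀(1.386) = 1.42 dB

1.42 dB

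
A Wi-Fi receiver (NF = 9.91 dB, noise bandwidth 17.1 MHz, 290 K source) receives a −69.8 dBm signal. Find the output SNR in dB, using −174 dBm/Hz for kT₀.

22.0 dB

Noise floor: N = −174 + 10 log₁₀(B) + NF
10 log₁₀(1.71×10⁷) = 72.33 dB
N = −174 + 72.33 + 9.91 = −91.76 dBm
SNR = P_sig − N = −69.8 − (−91.76) = 21.96 dB → 22.0 dB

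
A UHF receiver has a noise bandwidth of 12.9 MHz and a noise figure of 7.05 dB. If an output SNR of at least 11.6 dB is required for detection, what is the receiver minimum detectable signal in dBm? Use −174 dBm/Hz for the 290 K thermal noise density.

Sensitivity = −174 + 10 log₁₀(B) + NF + SNR_min
= −174 + 71.11 + 7.05 + 11.6
= −84.24 dBm → −84.2 dBm

−84.2 dBm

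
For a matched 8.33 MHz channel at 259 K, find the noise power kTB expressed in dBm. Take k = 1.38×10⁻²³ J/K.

P_n = kTB = 1.38×10⁻²³ × 259 × 8.33×10⁶ = 2.98×10⁻¹⁴ W
In dBm: 10 log₁₀(2.98×10⁻¹⁴ / 10⁻³) = −105.3 dBm

−105.3 dBm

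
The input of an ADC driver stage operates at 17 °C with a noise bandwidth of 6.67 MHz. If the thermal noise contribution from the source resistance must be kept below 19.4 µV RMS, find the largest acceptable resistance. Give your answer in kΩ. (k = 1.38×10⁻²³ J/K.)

T = 17 °C + 273.15 = 290.15 K
Johnson–Nyquist: V_n = √(4kTRB) ⇒ R = V_n² / (4kTB)
4kTB = 4 × 1.38×10⁻²³ × 290.15 × 6.67×10⁶ = 1.07×10⁻¹³
R = (1.94×10⁻⁵)² / 1.07×10⁻¹³ = 3.52×10³ Ω = 3.52 kΩ

3.52 kΩ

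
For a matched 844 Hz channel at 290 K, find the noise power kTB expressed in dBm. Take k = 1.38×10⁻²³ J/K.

P_n = kTB = 1.38×10⁻²³ × 290 × 8.44×10² = 3.38×10⁻¹⁸ W
In dBm: 10 log₁₀(3.38×10⁻¹⁸ / 10⁻³) = −144.7 dBm

−144.7 dBm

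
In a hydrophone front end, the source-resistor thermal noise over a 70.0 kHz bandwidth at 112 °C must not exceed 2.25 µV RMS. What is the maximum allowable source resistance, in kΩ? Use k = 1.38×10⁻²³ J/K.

3.40 kΩ

T = 112 °C + 273.15 = 385.15 K
Johnson–Nyquist: V_n = √(4kTRB) ⇒ R = V_n² / (4kTB)
4kTB = 4 × 1.38×10⁻²³ × 385.15 × 7.00×10⁴ = 1.49×10⁻¹⁵
R = (2.25×10⁻⁶)² / 1.49×10⁻¹⁵ = 3.40×10³ Ω = 3.40 kΩ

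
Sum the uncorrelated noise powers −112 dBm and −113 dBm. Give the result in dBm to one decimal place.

Convert to linear, add, convert back:
P₁ = 6.31×10⁻¹⁵ W, P₂ = 5.01×10⁻¹⁵ W
P_tot = 1.13×10⁻¹⁴ W → 10 log₁₀(P_tot / 10⁻³) = −109.5 dBm

−109.5 dBm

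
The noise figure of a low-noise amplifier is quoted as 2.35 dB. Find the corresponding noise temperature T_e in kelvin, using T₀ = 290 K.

208 K

F = 10^(2.35/10) = 1.71791
T_e = (F − 1)·T₀ = (1.71791 − 1) × 290 = 208 K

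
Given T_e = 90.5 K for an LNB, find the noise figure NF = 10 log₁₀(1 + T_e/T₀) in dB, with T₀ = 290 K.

F = 1 + T_e/T₀ = 1 + 90.5/290 = 1.31207
NF = 10 log₁₀(1.31207) = 1.18 dB

1.18 dB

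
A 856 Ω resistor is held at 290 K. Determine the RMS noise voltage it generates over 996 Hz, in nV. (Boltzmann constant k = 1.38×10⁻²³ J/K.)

117 nV

V_n = √(4kTRB)
4kTRB = 4 × 1.38×10⁻²³ × 290 × 8.56×10² × 9.96×10² = 1.36×10⁻¹⁴ V²
V_n = √(1.36×10⁻¹⁴) = 1.17×10⁻⁷ V = 117 nV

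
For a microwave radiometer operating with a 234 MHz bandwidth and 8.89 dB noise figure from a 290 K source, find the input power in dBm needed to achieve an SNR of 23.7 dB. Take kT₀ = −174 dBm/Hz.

−57.7 dBm

Sensitivity = −174 + 10 log₁₀(B) + NF + SNR_min
= −174 + 83.69 + 8.89 + 23.7
= −57.72 dBm → −57.7 dBm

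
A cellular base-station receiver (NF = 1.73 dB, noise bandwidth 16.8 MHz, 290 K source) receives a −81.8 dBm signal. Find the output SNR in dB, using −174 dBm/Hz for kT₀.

18.2 dB

Noise floor: N = −174 + 10 log₁₀(B) + NF
10 log₁₀(1.68×10⁷) = 72.25 dB
N = −174 + 72.25 + 1.73 = −100.02 dBm
SNR = P_sig − N = −81.8 − (−100.02) = 18.22 dB → 18.2 dB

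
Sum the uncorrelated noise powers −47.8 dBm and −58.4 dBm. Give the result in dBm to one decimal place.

−47.4 dBm

Convert to linear, add, convert back:
P₁ = 1.66×10⁻⁸ W, P₂ = 1.45×10⁻⁹ W
P_tot = 1.80×10⁻⁸ W → 10 log₁₀(P_tot / 10⁻³) = −47.4 dBm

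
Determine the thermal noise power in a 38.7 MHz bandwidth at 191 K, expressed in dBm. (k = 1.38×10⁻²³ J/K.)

−99.9 dBm

P_n = kTB = 1.38×10⁻²³ × 191 × 3.87×10⁷ = 1.02×10⁻¹³ W
In dBm: 10 log₁₀(1.02×10⁻¹³ / 10⁻³) = −99.9 dBm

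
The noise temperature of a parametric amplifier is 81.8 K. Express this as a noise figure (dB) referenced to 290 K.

F = 1 + T_e/T₀ = 1 + 81.8/290 = 1.28207
NF = 10 log₁₀(1.28207) = 1.08 dB

1.08 dB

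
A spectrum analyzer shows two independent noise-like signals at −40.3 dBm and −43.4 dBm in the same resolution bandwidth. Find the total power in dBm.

−38.6 dBm

Convert to linear, add, convert back:
P₁ = 9.33×10⁻⁸ W, P₂ = 4.57×10⁻⁸ W
P_tot = 1.39×10⁻⁷ W → 10 log₁₀(P_tot / 10⁻³) = −38.6 dBm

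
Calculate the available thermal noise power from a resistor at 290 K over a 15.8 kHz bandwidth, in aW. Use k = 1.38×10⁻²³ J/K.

63.2 aW

P_n = kTB = 1.38×10⁻²³ × 290 × 1.58×10⁴ = 6.32×10⁻¹⁷ W = 63.2 aW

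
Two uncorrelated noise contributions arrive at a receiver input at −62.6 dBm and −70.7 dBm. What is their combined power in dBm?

−62.0 dBm

Convert to linear, add, convert back:
P₁ = 5.50×10⁻¹⁰ W, P₂ = 8.51×10⁻¹¹ W
P_tot = 6.35×10⁻¹⁰ W → 10 log₁₀(P_tot / 10⁻³) = −62.0 dBm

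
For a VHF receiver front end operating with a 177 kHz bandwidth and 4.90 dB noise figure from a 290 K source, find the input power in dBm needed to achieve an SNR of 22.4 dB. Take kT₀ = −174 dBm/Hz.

Sensitivity = −174 + 10 log₁₀(B) + NF + SNR_min
= −174 + 52.48 + 4.90 + 22.4
= −94.22 dBm → −94.2 dBm

−94.2 dBm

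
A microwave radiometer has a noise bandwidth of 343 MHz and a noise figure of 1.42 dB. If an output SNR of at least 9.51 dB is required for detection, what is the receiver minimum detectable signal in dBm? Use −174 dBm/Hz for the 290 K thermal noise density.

Sensitivity = −174 + 10 log₁₀(B) + NF + SNR_min
= −174 + 85.35 + 1.42 + 9.51
= −77.72 dBm → −77.7 dBm

−77.7 dBm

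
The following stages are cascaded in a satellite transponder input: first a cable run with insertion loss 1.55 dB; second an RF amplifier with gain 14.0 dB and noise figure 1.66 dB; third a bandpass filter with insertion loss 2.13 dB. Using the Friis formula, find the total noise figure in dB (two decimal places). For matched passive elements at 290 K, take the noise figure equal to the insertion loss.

3.28 dB

Convert to linear (a loss of L dB is a gain of −L dB): F_i = 10^(NF_i/10), G_i = 10^(G_i,dB/10)
  Stage 1: F_1 = 10^(1.55/10) = 1.429, G_1 = 10^(−1.55/10) = 0.6998
  Stage 2: F_2 = 10^(1.66/10) = 1.466, G_2 = 10^(14.0/10) = 25.12
  Stage 3: F_3 = 10^(2.13/10) = 1.633, G_3 = 10^(−2.13/10) = 0.6124
Friis cascade:
  F = 1.429 + (1.466 − 1)/0.6998 + (1.633 − 1)/17.58 = 2.130
NF = 10 log₁₀(2.130) = 3.28 dB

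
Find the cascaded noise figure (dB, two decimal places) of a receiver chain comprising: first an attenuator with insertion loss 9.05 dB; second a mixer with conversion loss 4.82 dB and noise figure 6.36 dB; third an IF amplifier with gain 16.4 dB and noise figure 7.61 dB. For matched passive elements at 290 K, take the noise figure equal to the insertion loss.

21.79 dB

Convert to linear (a loss of L dB is a gain of −L dB): F_i = 10^(NF_i/10), G_i = 10^(G_i,dB/10)
  Stage 1: F_1 = 10^(9.05/10) = 8.035, G_1 = 10^(−9.05/10) = 0.1245
  Stage 2: F_2 = 10^(6.36/10) = 4.325, G_2 = 10^(−4.82/10) = 0.3296
  Stage 3: F_3 = 10^(7.61/10) = 5.768, G_3 = 10^(16.4/10) = 43.65
Friis cascade:
  F = 8.035 + (4.325 − 1)/0.1245 + (5.768 − 1)/0.04102 = 151.0
NF = 10 log₁₀(151.0) = 21.79 dB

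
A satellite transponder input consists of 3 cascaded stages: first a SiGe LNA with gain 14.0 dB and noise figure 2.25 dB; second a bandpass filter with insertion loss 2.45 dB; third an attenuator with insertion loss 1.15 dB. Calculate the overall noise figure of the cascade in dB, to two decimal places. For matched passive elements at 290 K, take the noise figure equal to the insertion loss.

Convert to linear (a loss of L dB is a gain of −L dB): F_i = 10^(NF_i/10), G_i = 10^(G_i,dB/10)
  Stage 1: F_1 = 10^(2.25/10) = 1.679, G_1 = 10^(14.0/10) = 25.12
  Stage 2: F_2 = 10^(2.45/10) = 1.758, G_2 = 10^(−2.45/10) = 0.5689
  Stage 3: F_3 = 10^(1.15/10) = 1.303, G_3 = 10^(−1.15/10) = 0.7674
Friis cascade:
  F = 1.679 + (1.758 − 1)/25.12 + (1.303 − 1)/14.29 = 1.730
NF = 10 log₁₀(1.730) = 2.38 dB

2.38 dB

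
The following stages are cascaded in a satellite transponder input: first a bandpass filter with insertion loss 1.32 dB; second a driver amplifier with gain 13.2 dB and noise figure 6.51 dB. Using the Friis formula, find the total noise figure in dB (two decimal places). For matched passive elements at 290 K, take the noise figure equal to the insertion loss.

7.83 dB

Convert to linear (a loss of L dB is a gain of −L dB): F_i = 10^(NF_i/10), G_i = 10^(G_i,dB/10)
  Stage 1: F_1 = 10^(1.32/10) = 1.355, G_1 = 10^(−1.32/10) = 0.7379
  Stage 2: F_2 = 10^(6.51/10) = 4.477, G_2 = 10^(13.2/10) = 20.89
Friis cascade:
  F = 1.355 + (4.477 − 1)/0.7379 = 6.067
NF = 10 log₁₀(6.067) = 7.83 dB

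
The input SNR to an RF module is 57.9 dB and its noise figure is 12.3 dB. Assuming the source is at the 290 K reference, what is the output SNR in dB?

By definition F = SNR_in/SNR_out, so in dB: SNR_out = SNR_in − NF
SNR_out = 57.9 − 12.3 = 45.6 dB

45.6 dB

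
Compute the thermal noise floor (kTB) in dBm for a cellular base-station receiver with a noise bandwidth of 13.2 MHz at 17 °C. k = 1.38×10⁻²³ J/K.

−102.8 dBm

T = 17 °C + 273.15 = 290.15 K
P_n = kTB = 1.38×10⁻²³ × 290.15 × 1.32×10⁷ = 5.29×10⁻¹⁴ W
In dBm: 10 log₁₀(5.29×10⁻¹⁴ / 10⁻³) = −102.8 dBm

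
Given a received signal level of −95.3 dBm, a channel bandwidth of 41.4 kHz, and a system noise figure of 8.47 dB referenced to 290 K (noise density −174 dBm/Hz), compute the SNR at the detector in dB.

24.1 dB

Noise floor: N = −174 + 10 log₁₀(B) + NF
10 log₁₀(4.14×10⁴) = 46.17 dB
N = −174 + 46.17 + 8.47 = −119.36 dBm
SNR = P_sig − N = −95.3 − (−119.36) = 24.06 dB → 24.1 dB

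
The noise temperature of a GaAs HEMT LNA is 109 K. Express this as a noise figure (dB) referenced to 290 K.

1.39 dB

F = 1 + T_e/T₀ = 1 + 109/290 = 1.37586
NF = 10 log₁₀(1.37586) = 1.39 dB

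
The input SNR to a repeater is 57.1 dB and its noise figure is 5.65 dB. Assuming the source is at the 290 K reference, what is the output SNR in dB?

By definition F = SNR_in/SNR_out, so in dB: SNR_out = SNR_in − NF
SNR_out = 57.1 − 5.65 = 51.45 dB

51.45 dB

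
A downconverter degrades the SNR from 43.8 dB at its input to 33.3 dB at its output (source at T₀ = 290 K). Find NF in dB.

NF (dB) = SNR_in(dB) − SNR_out(dB) when the source is at T₀
NF = 43.8 − 33.3 = 10.5 dB

10.5 dB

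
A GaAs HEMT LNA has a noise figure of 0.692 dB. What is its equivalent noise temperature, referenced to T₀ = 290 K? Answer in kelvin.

F = 10^(0.692/10) = 1.17274
T_e = (F − 1)·T₀ = (1.17274 − 1) × 290 = 50.1 K

50.1 K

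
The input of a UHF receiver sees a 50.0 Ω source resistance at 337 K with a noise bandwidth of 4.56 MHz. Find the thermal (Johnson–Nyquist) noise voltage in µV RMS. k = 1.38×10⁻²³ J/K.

2.06 µV

V_n = √(4kTRB)
4kTRB = 4 × 1.38×10⁻²³ × 337 × 5.00×10¹ × 4.56×10⁶ = 4.24×10⁻¹² V²
V_n = √(4.24×10⁻¹²) = 2.06×10⁻⁶ V = 2.06 µV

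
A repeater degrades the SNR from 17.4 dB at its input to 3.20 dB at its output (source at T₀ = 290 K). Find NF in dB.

14.20 dB

NF (dB) = SNR_in(dB) − SNR_out(dB) when the source is at T₀
NF = 17.4 − 3.20 = 14.20 dB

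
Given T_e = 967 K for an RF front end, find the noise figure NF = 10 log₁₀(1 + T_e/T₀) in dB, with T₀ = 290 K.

6.37 dB

F = 1 + T_e/T₀ = 1 + 967/290 = 4.33448
NF = 10 log₁₀(4.33448) = 6.37 dB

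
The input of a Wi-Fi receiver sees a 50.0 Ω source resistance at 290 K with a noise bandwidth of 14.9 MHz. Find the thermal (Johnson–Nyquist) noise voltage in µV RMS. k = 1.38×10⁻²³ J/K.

3.45 µV

V_n = √(4kTRB)
4kTRB = 4 × 1.38×10⁻²³ × 290 × 5.00×10¹ × 1.49×10⁷ = 1.19×10⁻¹¹ V²
V_n = √(1.19×10⁻¹¹) = 3.45×10⁻⁶ V = 3.45 µV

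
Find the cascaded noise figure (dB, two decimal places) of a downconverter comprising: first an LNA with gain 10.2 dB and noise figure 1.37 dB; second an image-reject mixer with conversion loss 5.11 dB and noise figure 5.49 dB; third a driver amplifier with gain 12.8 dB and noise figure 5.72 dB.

3.91 dB

Convert to linear (a loss of L dB is a gain of −L dB): F_i = 10^(NF_i/10), G_i = 10^(G_i,dB/10)
  Stage 1: F_1 = 10^(1.37/10) = 1.371, G_1 = 10^(10.2/10) = 10.47
  Stage 2: F_2 = 10^(5.49/10) = 3.540, G_2 = 10^(−5.11/10) = 0.3083
  Stage 3: F_3 = 10^(5.72/10) = 3.733, G_3 = 10^(12.8/10) = 19.05
Friis cascade:
  F = 1.371 + (3.540 − 1)/10.47 + (3.733 − 1)/3.228 = 2.460
NF = 10 log₁₀(2.460) = 3.91 dB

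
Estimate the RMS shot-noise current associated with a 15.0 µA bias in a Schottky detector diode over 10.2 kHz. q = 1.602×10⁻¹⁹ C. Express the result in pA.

I_n = √(2qI·B)
2qI·B = 2 × 1.602×10⁻¹⁹ × 1.50×10⁻⁵ × 1.02×10⁴ = 4.90×10⁻²⁰ A²
I_n = √(4.90×10⁻²⁰) = 2.21×10⁻¹⁰ A = 221 pA

221 pA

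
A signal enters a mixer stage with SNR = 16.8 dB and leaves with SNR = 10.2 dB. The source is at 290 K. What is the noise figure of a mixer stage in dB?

6.6 dB

NF (dB) = SNR_in(dB) − SNR_out(dB) when the source is at T₀
NF = 16.8 − 10.2 = 6.6 dB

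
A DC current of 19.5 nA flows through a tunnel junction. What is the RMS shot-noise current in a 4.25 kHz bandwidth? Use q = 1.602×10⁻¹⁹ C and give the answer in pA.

I_n = √(2qI·B)
2qI·B = 2 × 1.602×10⁻¹⁹ × 1.95×10⁻⁸ × 4.25×10³ = 2.66×10⁻²³ A²
I_n = √(2.66×10⁻²³) = 5.15×10⁻¹² A = 5.15 pA

5.15 pA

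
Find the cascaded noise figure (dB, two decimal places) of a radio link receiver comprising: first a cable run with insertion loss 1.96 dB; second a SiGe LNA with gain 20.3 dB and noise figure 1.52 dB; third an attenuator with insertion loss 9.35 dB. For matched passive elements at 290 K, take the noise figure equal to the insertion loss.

Convert to linear (a loss of L dB is a gain of −L dB): F_i = 10^(NF_i/10), G_i = 10^(G_i,dB/10)
  Stage 1: F_1 = 10^(1.96/10) = 1.570, G_1 = 10^(−1.96/10) = 0.6368
  Stage 2: F_2 = 10^(1.52/10) = 1.419, G_2 = 10^(20.3/10) = 107.2
  Stage 3: F_3 = 10^(9.35/10) = 8.610, G_3 = 10^(−9.35/10) = 0.1161
Friis cascade:
  F = 1.570 + (1.419 − 1)/0.6368 + (8.610 − 1)/68.23 = 2.340
NF = 10 log₁₀(2.340) = 3.69 dB

3.69 dB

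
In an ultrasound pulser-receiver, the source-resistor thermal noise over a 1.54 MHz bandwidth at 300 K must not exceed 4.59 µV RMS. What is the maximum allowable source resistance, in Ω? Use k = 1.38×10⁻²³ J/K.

826 Ω

Johnson–Nyquist: V_n = √(4kTRB) ⇒ R = V_n² / (4kTB)
4kTB = 4 × 1.38×10⁻²³ × 300 × 1.54×10⁶ = 2.55×10⁻¹⁴
R = (4.59×10⁻⁶)² / 2.55×10⁻¹⁴ = 8.26×10² Ω = 826 Ω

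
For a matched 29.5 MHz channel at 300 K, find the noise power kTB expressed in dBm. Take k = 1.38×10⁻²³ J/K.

P_n = kTB = 1.38×10⁻²³ × 300 × 2.95×10⁷ = 1.22×10⁻¹³ W
In dBm: 10 log₁₀(1.22×10⁻¹³ / 10⁻³) = −99.1 dBm

−99.1 dBm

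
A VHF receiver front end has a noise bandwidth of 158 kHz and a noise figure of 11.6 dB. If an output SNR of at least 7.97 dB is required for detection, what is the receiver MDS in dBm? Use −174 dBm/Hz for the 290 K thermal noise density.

Sensitivity = −174 + 10 log₁₀(B) + NF + SNR_min
= −174 + 51.99 + 11.6 + 7.97
= −102.44 dBm → −102.4 dBm

−102.4 dBm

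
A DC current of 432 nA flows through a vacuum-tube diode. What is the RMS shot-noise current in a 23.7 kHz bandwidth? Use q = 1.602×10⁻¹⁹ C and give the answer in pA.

I_n = √(2qI·B)
2qI·B = 2 × 1.602×10⁻¹⁹ × 4.32×10⁻⁷ × 2.37×10⁴ = 3.28×10⁻²¹ A²
I_n = √(3.28×10⁻²¹) = 5.73×10⁻¹¹ A = 57.3 pA

57.3 pA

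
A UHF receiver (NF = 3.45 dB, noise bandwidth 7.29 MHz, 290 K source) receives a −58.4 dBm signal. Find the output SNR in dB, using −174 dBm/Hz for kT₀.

43.5 dB

Noise floor: N = −174 + 10 log₁₀(B) + NF
10 log₁₀(7.29×10⁶) = 68.63 dB
N = −174 + 68.63 + 3.45 = −101.92 dBm
SNR = P_sig − N = −58.4 − (−101.92) = 43.52 dB → 43.5 dB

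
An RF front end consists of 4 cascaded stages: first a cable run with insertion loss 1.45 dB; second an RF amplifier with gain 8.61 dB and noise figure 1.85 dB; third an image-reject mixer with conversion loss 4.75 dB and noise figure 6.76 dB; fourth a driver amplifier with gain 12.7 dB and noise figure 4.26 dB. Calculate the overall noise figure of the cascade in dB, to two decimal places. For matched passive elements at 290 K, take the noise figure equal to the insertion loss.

Convert to linear (a loss of L dB is a gain of −L dB): F_i = 10^(NF_i/10), G_i = 10^(G_i,dB/10)
  Stage 1: F_1 = 10^(1.45/10) = 1.396, G_1 = 10^(−1.45/10) = 0.7161
  Stage 2: F_2 = 10^(1.85/10) = 1.531, G_2 = 10^(8.61/10) = 7.261
  Stage 3: F_3 = 10^(6.76/10) = 4.742, G_3 = 10^(−4.75/10) = 0.3350
  Stage 4: F_4 = 10^(4.26/10) = 2.667, G_4 = 10^(12.7/10) = 18.62
Friis cascade:
  F = 1.396 + (1.531 − 1)/0.7161 + (4.742 − 1)/5.200 + (2.667 − 1)/1.742 = 3.815
NF = 10 log₁₀(3.815) = 5.81 dB

5.81 dB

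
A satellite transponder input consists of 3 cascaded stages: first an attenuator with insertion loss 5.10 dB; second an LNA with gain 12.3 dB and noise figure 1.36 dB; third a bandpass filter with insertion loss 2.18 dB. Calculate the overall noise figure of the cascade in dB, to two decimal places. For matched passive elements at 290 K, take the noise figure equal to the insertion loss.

6.58 dB

Convert to linear (a loss of L dB is a gain of −L dB): F_i = 10^(NF_i/10), G_i = 10^(G_i,dB/10)
  Stage 1: F_1 = 10^(5.10/10) = 3.236, G_1 = 10^(−5.10/10) = 0.3090
  Stage 2: F_2 = 10^(1.36/10) = 1.368, G_2 = 10^(12.3/10) = 16.98
  Stage 3: F_3 = 10^(2.18/10) = 1.652, G_3 = 10^(−2.18/10) = 0.6053
Friis cascade:
  F = 3.236 + (1.368 − 1)/0.3090 + (1.652 − 1)/5.248 = 4.550
NF = 10 log₁₀(4.550) = 6.58 dB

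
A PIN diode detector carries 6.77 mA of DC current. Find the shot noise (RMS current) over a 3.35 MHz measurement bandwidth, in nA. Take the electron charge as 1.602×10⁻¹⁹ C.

85.2 nA

I_n = √(2qI·B)
2qI·B = 2 × 1.602×10⁻¹⁹ × 6.77×10⁻³ × 3.35×10⁶ = 7.27×10⁻¹⁵ A²
I_n = √(7.27×10⁻¹⁵) = 8.52×10⁻⁸ A = 85.2 nA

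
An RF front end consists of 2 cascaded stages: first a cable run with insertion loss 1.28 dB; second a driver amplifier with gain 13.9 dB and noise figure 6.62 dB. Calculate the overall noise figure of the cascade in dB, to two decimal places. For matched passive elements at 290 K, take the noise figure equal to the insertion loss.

7.90 dB

Convert to linear (a loss of L dB is a gain of −L dB): F_i = 10^(NF_i/10), G_i = 10^(G_i,dB/10)
  Stage 1: F_1 = 10^(1.28/10) = 1.343, G_1 = 10^(−1.28/10) = 0.7447
  Stage 2: F_2 = 10^(6.62/10) = 4.592, G_2 = 10^(13.9/10) = 24.55
Friis cascade:
  F = 1.343 + (4.592 − 1)/0.7447 = 6.166
NF = 10 log₁₀(6.166) = 7.90 dB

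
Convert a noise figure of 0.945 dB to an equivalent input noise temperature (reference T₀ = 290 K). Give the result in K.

F = 10^(0.945/10) = 1.24308
T_e = (F − 1)·T₀ = (1.24308 − 1) × 290 = 70.5 K

70.5 K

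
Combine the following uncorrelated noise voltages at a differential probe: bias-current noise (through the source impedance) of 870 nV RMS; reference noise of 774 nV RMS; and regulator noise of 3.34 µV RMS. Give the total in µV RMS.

3.54 µV

Uncorrelated sources add in power (mean-square): V_tot = √(ΣV_i²)
V_tot = √[(8.70×10⁻⁷)² + (7.74×10⁻⁷)² + (3.34×10⁻⁶)²] = 3.54×10⁻⁶ V = 3.54 µV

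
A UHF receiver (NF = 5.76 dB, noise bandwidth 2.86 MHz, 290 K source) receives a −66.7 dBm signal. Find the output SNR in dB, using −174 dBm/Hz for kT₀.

Noise floor: N = −174 + 10 log₁₀(B) + NF
10 log₁₀(2.86×10⁶) = 64.56 dB
N = −174 + 64.56 + 5.76 = −103.68 dBm
SNR = P_sig − N = −66.7 − (−103.68) = 36.98 dB → 37.0 dB

37.0 dB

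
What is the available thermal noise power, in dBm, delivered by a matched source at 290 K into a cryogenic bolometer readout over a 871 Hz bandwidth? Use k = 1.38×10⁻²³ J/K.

P_n = kTB = 1.38×10⁻²³ × 290 × 8.71×10² = 3.49×10⁻¹⁸ W
In dBm: 10 log₁₀(3.49×10⁻¹⁸ / 10⁻³) = −144.6 dBm

−144.6 dBm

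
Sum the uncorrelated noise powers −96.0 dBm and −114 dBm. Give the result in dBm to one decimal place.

−95.9 dBm

Convert to linear, add, convert back:
P₁ = 2.51×10⁻¹³ W, P₂ = 3.98×10⁻¹⁵ W
P_tot = 2.55×10⁻¹³ W → 10 log₁₀(P_tot / 10⁻³) = −95.9 dBm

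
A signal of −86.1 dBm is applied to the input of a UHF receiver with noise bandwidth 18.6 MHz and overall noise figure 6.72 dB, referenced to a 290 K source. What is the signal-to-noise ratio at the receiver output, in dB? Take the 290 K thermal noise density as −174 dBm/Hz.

8.5 dB

Noise floor: N = −174 + 10 log₁₀(B) + NF
10 log₁₀(1.86×10⁷) = 72.7 dB
N = −174 + 72.7 + 6.72 = −94.58 dBm
SNR = P_sig − N = −86.1 − (−94.58) = 8.48 dB → 8.5 dB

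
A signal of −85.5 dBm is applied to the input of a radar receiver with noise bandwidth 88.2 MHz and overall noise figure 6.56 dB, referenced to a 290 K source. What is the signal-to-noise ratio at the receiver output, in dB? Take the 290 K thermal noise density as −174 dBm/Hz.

Noise floor: N = −174 + 10 log₁₀(B) + NF
10 log₁₀(8.82×10⁷) = 79.45 dB
N = −174 + 79.45 + 6.56 = −87.99 dBm
SNR = P_sig − N = −85.5 − (−87.99) = 2.49 dB → 2.5 dB

2.5 dB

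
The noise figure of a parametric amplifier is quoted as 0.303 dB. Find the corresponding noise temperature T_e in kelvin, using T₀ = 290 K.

F = 10^(0.303/10) = 1.07226
T_e = (F − 1)·T₀ = (1.07226 − 1) × 290 = 21.0 K

21.0 K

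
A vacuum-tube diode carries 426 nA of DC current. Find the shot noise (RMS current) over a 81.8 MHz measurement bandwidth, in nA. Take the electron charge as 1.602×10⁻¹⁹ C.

I_n = √(2qI·B)
2qI·B = 2 × 1.602×10⁻¹⁹ × 4.26×10⁻⁷ × 8.18×10⁷ = 1.12×10⁻¹⁷ A²
I_n = √(1.12×10⁻¹⁷) = 3.34×10⁻⁹ A = 3.34 nA

3.34 nA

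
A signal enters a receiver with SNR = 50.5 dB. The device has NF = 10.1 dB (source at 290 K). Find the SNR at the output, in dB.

By definition F = SNR_in/SNR_out, so in dB: SNR_out = SNR_in − NF
SNR_out = 50.5 − 10.1 = 40.4 dB

40.4 dB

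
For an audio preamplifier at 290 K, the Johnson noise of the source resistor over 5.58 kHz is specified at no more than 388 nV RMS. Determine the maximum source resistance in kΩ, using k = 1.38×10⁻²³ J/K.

1.69 kΩ

Johnson–Nyquist: V_n = √(4kTRB) ⇒ R = V_n² / (4kTB)
4kTB = 4 × 1.38×10⁻²³ × 290 × 5.58×10³ = 8.93×10⁻¹⁷
R = (3.88×10⁻⁷)² / 8.93×10⁻¹⁷ = 1.69×10³ Ω = 1.69 kΩ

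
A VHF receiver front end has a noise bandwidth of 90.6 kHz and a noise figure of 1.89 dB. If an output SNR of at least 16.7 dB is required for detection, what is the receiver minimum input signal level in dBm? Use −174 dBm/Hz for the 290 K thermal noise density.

−105.8 dBm

Sensitivity = −174 + 10 log₁₀(B) + NF + SNR_min
= −174 + 49.57 + 1.89 + 16.7
= −105.84 dBm → −105.8 dBm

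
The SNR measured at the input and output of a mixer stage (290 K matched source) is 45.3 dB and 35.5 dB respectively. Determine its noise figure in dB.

9.8 dB

NF (dB) = SNR_in(dB) − SNR_out(dB) when the source is at T₀
NF = 45.3 − 35.5 = 9.8 dB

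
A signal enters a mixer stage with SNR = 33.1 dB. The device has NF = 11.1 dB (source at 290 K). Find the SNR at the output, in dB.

22.0 dB

By definition F = SNR_in/SNR_out, so in dB: SNR_out = SNR_in − NF
SNR_out = 33.1 − 11.1 = 22.0 dB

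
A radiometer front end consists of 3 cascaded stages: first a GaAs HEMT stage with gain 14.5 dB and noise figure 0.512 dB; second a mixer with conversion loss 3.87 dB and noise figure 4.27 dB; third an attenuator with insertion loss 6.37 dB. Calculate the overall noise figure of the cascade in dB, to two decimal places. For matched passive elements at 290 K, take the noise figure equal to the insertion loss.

Convert to linear (a loss of L dB is a gain of −L dB): F_i = 10^(NF_i/10), G_i = 10^(G_i,dB/10)
  Stage 1: F_1 = 10^(0.512/10) = 1.125, G_1 = 10^(14.5/10) = 28.18
  Stage 2: F_2 = 10^(4.27/10) = 2.673, G_2 = 10^(−3.87/10) = 0.4102
  Stage 3: F_3 = 10^(6.37/10) = 4.335, G_3 = 10^(−6.37/10) = 0.2307
Friis cascade:
  F = 1.125 + (2.673 − 1)/28.18 + (4.335 − 1)/11.56 = 1.473
NF = 10 log₁₀(1.473) = 1.68 dB

1.68 dB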